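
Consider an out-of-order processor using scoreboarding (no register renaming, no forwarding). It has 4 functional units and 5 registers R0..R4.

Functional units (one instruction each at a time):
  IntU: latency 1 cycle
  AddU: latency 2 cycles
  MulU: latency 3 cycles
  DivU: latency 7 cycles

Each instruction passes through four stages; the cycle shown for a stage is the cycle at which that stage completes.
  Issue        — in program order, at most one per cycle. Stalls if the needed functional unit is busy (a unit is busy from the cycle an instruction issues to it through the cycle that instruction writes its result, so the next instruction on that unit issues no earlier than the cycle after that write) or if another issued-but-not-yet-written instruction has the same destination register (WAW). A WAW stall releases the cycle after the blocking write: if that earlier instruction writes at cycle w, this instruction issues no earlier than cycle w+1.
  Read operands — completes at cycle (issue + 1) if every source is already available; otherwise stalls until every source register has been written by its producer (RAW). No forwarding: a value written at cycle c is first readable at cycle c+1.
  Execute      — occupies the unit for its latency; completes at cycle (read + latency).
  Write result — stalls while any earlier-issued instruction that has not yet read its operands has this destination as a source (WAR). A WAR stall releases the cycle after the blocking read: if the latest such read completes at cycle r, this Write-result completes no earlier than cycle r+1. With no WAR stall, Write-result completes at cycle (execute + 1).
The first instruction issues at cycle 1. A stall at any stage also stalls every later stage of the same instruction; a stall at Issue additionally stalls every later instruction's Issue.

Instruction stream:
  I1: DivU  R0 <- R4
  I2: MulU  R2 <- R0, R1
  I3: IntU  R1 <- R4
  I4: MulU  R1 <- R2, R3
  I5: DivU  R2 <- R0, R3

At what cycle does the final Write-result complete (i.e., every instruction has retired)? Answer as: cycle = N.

cycle = 26

I1  is:1  ro:2  ex:9  wr:10
I2  is:2  ro:11  ex:14  wr:15  — RAW R0: wait I1 write@10
I3  is:3  ro:4  ex:5  wr:12  — WAR R1: wait I2 read@11
I4  is:16  ro:17  ex:20  wr:21  — struct: MulU busy until I2 writes@15
I5  is:17  ro:18  ex:25  wr:26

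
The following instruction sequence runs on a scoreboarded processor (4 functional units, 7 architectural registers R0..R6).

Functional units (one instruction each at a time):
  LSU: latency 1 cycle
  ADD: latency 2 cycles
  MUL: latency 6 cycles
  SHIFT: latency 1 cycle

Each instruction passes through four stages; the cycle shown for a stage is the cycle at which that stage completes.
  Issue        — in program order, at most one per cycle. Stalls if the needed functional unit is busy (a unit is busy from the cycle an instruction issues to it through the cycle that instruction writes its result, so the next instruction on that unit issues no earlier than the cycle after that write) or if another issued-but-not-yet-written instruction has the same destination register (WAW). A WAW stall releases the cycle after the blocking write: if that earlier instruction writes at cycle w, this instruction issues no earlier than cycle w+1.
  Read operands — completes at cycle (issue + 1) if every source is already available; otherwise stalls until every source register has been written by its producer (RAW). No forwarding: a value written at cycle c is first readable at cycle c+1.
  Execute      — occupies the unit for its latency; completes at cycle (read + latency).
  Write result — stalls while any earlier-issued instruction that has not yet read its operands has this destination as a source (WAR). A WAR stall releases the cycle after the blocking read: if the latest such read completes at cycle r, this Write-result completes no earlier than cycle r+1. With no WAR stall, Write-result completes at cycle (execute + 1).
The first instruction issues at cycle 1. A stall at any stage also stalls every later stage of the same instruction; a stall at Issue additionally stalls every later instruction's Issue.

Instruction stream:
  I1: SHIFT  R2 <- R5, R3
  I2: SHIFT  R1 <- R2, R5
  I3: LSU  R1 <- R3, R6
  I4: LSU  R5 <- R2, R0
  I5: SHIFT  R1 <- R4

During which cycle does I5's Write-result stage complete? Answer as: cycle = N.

I1  is:1  ro:2  ex:3  wr:4
I2  is:5  ro:6  ex:7  wr:8  — struct: SHIFT busy until I1 writes@4
I3  is:9  ro:10  ex:11  wr:12  — WAW R1: wait I2 write@8
I4  is:13  ro:14  ex:15  wr:16  — struct: LSU busy until I3 writes@12
I5  is:14  ro:15  ex:16  wr:17

cycle = 17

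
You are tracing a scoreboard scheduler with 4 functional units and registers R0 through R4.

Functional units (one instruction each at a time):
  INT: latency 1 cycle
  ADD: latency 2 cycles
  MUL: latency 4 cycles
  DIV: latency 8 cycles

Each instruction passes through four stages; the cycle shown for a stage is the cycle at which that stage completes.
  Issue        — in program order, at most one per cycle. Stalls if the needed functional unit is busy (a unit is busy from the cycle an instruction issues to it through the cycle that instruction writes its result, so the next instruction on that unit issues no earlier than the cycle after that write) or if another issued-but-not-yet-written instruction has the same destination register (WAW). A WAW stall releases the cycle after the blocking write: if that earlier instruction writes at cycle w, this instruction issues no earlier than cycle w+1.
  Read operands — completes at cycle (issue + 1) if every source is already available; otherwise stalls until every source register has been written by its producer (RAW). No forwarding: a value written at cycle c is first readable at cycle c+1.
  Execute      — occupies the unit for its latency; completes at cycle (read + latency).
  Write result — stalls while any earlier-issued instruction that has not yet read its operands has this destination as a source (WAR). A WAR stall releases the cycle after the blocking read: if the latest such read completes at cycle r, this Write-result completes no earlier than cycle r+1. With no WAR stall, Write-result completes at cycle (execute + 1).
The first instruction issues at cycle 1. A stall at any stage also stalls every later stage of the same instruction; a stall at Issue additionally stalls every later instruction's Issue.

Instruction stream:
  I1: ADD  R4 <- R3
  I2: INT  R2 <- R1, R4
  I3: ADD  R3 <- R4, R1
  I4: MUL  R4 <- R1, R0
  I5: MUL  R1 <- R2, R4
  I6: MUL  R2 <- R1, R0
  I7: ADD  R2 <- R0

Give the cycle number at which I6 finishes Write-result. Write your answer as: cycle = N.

I1 -> (1, 2, 4, 5)
I2 -> (2, 6, 7, 8)  // RAW R4: wait I1 write@5
I3 -> (6, 7, 9, 10)  // struct: ADD busy until I1 writes@5
I4 -> (7, 8, 12, 13)
I5 -> (14, 15, 19, 20)  // struct: MUL busy until I4 writes@13
I6 -> (21, 22, 26, 27)  // struct: MUL busy until I5 writes@20
I7 -> (28, 29, 31, 32)  // WAW R2: wait I6 write@27

cycle = 27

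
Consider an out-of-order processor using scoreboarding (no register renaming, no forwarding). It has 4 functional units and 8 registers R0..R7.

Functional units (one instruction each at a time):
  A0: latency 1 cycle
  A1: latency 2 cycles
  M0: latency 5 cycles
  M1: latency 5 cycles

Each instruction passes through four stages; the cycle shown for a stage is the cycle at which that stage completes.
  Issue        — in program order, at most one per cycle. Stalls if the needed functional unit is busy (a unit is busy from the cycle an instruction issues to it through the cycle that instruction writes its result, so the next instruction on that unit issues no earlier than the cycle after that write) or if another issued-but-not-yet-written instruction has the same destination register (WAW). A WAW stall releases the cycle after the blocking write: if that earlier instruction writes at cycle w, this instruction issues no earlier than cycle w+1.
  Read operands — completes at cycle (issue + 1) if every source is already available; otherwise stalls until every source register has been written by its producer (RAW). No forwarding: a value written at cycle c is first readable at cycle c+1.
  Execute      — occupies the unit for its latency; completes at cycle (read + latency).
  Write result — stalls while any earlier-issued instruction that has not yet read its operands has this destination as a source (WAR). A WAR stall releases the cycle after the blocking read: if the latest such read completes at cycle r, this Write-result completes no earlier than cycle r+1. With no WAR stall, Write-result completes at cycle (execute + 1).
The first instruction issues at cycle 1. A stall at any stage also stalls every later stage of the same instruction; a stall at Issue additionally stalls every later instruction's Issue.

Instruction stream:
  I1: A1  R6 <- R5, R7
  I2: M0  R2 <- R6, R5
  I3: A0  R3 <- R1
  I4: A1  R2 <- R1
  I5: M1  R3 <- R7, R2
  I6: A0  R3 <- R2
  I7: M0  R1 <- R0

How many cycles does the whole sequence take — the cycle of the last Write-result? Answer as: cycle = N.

1) issue 1, read 2, done 4, write 5
2) issue 2, read 6, done 11, write 12  <RAW R6: wait I1 write@5>
3) issue 3, read 4, done 5, write 6
4) issue 13, read 14, done 16, write 17  <WAW R2: wait I2 write@12>
5) issue 14, read 18, done 23, write 24  <RAW R2: wait I4 write@17>
6) issue 25, read 26, done 27, write 28  <WAW R3: wait I5 write@24>
7) issue 26, read 27, done 32, write 33

cycle = 33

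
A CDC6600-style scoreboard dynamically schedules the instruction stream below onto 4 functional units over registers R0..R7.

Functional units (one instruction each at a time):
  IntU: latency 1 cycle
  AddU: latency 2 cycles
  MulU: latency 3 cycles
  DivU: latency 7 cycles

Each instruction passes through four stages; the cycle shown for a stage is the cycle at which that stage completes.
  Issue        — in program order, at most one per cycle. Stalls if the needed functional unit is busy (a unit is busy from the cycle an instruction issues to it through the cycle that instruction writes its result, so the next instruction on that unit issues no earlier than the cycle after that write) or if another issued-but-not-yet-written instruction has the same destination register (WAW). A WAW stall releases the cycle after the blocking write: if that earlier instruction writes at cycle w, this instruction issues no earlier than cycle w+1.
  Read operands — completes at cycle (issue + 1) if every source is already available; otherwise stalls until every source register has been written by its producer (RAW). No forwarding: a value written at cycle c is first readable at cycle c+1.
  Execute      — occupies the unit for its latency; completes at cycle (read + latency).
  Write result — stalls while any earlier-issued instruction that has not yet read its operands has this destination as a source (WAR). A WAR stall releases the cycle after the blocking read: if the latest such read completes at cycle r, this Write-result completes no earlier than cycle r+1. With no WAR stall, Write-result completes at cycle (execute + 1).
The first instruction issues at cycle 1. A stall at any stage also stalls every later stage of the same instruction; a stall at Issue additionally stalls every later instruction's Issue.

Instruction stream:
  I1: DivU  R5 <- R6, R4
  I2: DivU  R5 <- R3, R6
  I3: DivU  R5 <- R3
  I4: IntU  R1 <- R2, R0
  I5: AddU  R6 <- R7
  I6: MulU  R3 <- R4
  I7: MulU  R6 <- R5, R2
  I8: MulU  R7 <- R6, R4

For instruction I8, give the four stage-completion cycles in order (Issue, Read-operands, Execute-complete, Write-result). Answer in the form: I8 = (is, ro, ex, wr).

I8 = (36, 37, 40, 41)

cycle 1: I1 issues→DivU
cycle 2: I1 reads
cycle 9: I1 exec-done
cycle 10: I1 writes R5
cycle 11: I2 issues→DivU
cycle 12: I2 reads
cycle 19: I2 exec-done
cycle 20: I2 writes R5
cycle 21: I3 issues→DivU
cycle 22: I3 reads, I4 issues→IntU
cycle 23: I4 reads, I5 issues→AddU
cycle 24: I4 exec-done, I5 reads, I6 issues→MulU
cycle 25: I4 writes R1, I6 reads
cycle 26: I5 exec-done
cycle 27: I5 writes R6
cycle 28: I6 exec-done
cycle 29: I3 exec-done, I6 writes R3
cycle 30: I3 writes R5, I7 issues→MulU
cycle 31: I7 reads
cycle 34: I7 exec-done
cycle 35: I7 writes R6
cycle 36: I8 issues→MulU
cycle 37: I8 reads
cycle 40: I8 exec-done
cycle 41: I8 writes R7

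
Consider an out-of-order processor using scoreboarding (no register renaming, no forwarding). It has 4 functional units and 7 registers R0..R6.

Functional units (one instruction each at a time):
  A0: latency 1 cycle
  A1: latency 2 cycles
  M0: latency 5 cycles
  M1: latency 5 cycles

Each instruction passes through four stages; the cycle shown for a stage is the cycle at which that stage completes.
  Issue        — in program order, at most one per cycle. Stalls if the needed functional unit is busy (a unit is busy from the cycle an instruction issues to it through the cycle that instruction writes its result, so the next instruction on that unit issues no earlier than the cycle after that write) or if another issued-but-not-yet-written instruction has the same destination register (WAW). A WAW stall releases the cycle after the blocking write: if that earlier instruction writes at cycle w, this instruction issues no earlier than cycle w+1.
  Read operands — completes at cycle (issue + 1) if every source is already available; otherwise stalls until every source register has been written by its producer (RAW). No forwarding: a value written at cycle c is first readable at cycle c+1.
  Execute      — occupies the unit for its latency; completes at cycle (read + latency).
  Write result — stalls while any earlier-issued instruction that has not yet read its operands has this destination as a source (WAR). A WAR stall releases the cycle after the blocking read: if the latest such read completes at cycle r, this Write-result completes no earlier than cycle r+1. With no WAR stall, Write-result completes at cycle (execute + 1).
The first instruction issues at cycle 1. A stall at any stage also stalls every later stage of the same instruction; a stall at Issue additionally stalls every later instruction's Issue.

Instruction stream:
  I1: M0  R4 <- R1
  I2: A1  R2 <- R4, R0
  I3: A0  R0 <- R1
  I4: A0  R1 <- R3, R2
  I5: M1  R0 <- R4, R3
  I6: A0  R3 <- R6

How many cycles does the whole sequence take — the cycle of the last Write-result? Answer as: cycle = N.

1) issue 1, read 2, done 7, write 8
2) issue 2, read 9, done 11, write 12  <RAW R4: wait I1 write@8>
3) issue 3, read 4, done 5, write 10  <WAR R0: wait I2 read@9>
4) issue 11, read 13, done 14, write 15  <struct: A0 busy until I3 writes@10 / RAW R2: wait I2 write@12>
5) issue 12, read 13, done 18, write 19
6) issue 16, read 17, done 18, write 19  <struct: A0 busy until I4 writes@15>

cycle = 19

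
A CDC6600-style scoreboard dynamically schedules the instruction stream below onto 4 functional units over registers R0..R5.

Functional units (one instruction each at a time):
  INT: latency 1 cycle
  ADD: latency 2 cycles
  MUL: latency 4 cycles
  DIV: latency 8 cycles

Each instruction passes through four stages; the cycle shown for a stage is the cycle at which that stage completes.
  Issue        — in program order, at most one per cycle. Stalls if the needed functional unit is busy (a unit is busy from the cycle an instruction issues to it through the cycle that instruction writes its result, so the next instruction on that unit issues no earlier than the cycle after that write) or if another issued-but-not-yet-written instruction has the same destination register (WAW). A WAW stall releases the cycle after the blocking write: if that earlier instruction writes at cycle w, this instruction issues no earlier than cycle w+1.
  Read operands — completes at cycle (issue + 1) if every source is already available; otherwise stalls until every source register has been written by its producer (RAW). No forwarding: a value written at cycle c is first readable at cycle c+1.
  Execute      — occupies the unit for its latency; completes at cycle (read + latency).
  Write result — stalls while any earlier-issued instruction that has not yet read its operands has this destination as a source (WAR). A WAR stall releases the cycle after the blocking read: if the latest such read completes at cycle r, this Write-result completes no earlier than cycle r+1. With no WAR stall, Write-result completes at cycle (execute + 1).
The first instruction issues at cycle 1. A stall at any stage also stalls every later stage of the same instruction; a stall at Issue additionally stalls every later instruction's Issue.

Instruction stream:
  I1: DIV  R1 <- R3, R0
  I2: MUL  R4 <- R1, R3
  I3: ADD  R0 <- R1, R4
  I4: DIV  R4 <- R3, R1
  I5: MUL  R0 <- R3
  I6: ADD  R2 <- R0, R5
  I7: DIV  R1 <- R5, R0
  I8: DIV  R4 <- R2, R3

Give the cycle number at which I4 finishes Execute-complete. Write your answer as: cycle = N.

[I1] 1/2/10/11
[I2] 2/12/16/17  (RAW R1: wait I1 write@11)
[I3] 3/18/20/21  (RAW R4: wait I2 write@17)
[I4] 18/19/27/28  (WAW R4: wait I2 write@17)
[I5] 22/23/27/28  (WAW R0: wait I3 write@21)
[I6] 23/29/31/32  (RAW R0: wait I5 write@28)
[I7] 29/30/38/39  (struct: DIV busy until I4 writes@28)
[I8] 40/41/49/50  (struct: DIV busy until I7 writes@39)

cycle = 27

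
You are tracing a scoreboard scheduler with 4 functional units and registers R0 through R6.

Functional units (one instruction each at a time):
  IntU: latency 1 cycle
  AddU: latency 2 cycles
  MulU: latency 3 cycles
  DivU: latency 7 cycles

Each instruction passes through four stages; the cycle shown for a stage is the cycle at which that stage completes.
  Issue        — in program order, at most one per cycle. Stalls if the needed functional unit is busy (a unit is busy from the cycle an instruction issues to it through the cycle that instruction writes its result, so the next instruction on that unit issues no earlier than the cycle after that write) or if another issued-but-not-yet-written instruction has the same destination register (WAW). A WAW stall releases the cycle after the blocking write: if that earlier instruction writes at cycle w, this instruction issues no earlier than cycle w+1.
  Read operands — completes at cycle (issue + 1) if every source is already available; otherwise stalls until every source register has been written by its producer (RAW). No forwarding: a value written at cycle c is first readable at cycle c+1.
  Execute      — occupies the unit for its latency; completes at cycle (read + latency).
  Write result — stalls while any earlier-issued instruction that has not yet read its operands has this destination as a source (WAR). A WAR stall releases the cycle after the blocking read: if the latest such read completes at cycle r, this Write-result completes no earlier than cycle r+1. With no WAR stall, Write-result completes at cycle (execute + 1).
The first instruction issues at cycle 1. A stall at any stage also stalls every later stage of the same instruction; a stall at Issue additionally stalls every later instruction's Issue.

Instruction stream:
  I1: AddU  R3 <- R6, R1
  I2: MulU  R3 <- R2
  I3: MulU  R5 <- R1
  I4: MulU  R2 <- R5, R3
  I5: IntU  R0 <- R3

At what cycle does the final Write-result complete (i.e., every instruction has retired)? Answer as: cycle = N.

1) issue 1, read 2, done 4, write 5
2) issue 6, read 7, done 10, write 11  <WAW R3: wait I1 write@5>
3) issue 12, read 13, done 16, write 17  <struct: MulU busy until I2 writes@11>
4) issue 18, read 19, done 22, write 23  <struct: MulU busy until I3 writes@17>
5) issue 19, read 20, done 21, write 22

cycle = 23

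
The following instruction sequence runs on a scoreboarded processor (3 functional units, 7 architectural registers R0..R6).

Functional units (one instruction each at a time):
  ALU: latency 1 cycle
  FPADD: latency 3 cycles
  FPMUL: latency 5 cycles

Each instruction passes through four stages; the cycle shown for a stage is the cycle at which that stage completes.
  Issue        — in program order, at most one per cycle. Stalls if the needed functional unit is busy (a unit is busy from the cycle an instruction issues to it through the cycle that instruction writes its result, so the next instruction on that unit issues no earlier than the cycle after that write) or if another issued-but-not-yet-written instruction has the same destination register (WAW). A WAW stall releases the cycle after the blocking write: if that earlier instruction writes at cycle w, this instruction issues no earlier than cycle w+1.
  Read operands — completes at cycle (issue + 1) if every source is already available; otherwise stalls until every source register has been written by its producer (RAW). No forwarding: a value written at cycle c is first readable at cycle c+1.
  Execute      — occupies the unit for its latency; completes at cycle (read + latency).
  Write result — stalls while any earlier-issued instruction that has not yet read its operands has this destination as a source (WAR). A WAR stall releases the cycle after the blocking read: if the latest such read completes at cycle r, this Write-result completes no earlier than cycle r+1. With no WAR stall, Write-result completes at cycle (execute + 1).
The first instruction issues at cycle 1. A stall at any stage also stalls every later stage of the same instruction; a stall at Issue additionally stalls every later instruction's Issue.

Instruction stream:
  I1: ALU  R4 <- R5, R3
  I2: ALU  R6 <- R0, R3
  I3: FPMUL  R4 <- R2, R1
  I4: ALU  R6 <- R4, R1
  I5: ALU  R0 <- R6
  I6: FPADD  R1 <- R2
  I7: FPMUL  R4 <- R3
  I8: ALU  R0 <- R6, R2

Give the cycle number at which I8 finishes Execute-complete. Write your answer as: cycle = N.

  I1 | 1 | 2 | 3 | 4
  I2 | 5 | 6 | 7 | 8   struct: ALU busy until I1 writes@4
  I3 | 6 | 7 | 12 | 13
  I4 | 9 | 14 | 15 | 16   struct: ALU busy until I2 writes@8 · RAW R4: wait I3 write@13
  I5 | 17 | 18 | 19 | 20   struct: ALU busy until I4 writes@16
  I6 | 18 | 19 | 22 | 23
  I7 | 19 | 20 | 25 | 26
  I8 | 21 | 22 | 23 | 24   struct: ALU busy until I5 writes@20

cycle = 23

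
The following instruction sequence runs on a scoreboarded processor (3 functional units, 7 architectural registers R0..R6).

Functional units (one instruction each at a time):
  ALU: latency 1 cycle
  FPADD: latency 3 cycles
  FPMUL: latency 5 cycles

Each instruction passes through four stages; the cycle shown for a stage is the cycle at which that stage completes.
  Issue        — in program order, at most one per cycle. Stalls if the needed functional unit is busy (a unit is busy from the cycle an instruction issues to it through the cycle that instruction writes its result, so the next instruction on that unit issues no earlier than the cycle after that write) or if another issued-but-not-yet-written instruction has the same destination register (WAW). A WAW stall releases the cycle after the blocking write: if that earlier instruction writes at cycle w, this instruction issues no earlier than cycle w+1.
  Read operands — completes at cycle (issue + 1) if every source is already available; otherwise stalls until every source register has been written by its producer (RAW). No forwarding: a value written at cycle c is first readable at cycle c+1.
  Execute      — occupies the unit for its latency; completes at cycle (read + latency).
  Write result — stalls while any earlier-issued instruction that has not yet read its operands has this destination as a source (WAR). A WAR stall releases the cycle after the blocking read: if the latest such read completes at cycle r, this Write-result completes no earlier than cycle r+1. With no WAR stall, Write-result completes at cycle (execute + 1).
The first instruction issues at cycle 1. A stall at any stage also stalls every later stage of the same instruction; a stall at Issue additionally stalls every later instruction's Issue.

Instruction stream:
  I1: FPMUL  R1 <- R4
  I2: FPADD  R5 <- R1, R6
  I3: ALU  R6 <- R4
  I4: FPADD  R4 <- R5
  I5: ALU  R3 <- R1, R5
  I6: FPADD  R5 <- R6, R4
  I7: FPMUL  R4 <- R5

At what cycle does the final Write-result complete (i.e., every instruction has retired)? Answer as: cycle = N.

  I1 | 1 | 2 | 7 | 8
  I2 | 2 | 9 | 12 | 13   RAW R1: wait I1 write@8
  I3 | 3 | 4 | 5 | 10   WAR R6: wait I2 read@9
  I4 | 14 | 15 | 18 | 19   struct: FPADD busy until I2 writes@13
  I5 | 15 | 16 | 17 | 18
  I6 | 20 | 21 | 24 | 25   struct: FPADD busy until I4 writes@19
  I7 | 21 | 26 | 31 | 32   RAW R5: wait I6 write@25

cycle = 32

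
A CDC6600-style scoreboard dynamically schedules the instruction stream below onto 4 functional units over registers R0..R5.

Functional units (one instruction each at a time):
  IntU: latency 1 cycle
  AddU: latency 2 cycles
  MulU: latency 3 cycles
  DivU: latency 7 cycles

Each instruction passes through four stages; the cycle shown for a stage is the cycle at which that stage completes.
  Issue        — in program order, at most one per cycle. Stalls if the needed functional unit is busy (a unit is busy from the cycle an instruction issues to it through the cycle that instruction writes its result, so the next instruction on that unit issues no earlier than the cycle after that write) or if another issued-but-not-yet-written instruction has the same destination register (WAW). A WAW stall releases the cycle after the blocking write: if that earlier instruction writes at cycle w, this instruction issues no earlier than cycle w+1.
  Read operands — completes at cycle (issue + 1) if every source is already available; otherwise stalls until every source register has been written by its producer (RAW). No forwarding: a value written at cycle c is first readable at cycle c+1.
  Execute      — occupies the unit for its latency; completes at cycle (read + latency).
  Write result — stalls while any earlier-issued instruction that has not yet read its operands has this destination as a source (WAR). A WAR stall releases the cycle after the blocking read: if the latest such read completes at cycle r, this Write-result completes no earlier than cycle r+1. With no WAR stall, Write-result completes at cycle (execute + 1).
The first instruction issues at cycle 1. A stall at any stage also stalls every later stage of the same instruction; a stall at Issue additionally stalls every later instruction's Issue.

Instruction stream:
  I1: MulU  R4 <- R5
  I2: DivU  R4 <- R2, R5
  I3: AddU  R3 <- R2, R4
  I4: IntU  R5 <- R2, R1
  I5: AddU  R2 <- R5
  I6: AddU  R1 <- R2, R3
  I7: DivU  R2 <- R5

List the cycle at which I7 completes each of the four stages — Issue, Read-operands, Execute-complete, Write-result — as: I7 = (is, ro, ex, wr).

c1: I1→MulU
c2: I1 RO
c5: I1 EX
c6: I1 WR R4
c7: I2→DivU
c8: I2 RO | I3→AddU
c9: I4→IntU
c10: I4 RO
c11: I4 EX
c12: I4 WR R5
c15: I2 EX
c16: I2 WR R4
c17: I3 RO
c19: I3 EX
c20: I3 WR R3
c21: I5→AddU
c22: I5 RO
c24: I5 EX
c25: I5 WR R2
c26: I6→AddU
c27: I6 RO | I7→DivU
c28: I7 RO
c29: I6 EX
c30: I6 WR R1
c35: I7 EX
c36: I7 WR R2

I7 = (27, 28, 35, 36)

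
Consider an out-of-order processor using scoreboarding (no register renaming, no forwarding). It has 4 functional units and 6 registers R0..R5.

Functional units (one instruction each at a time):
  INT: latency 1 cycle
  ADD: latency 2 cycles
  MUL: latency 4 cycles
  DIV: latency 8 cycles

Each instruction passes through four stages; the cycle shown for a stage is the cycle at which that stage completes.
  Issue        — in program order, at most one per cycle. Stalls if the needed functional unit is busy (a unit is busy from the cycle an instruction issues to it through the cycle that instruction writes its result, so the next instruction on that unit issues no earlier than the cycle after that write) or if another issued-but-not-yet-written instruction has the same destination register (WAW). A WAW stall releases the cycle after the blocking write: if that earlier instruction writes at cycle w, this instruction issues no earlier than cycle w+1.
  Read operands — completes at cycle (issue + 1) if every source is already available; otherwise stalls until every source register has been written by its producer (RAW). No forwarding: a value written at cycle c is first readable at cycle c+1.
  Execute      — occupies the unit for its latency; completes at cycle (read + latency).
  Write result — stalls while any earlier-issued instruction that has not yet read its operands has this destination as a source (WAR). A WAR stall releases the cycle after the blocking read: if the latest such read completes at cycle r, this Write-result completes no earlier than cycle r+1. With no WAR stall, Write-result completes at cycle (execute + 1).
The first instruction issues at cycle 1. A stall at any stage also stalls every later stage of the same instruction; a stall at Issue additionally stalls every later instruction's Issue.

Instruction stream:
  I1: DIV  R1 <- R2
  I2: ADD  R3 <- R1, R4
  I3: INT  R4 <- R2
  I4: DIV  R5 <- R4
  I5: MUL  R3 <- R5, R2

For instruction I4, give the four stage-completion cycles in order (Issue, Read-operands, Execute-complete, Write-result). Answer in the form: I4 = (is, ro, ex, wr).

I4 = (12, 14, 22, 23)

t=1  I1 issues→DIV
t=2  I1 reads · I2 issues→ADD
t=3  I3 issues→INT
t=4  I3 reads
t=5  I3 exec-done
t=10  I1 exec-done
t=11  I1 writes R1
t=12  I2 reads · I4 issues→DIV
t=13  I3 writes R4
t=14  I2 exec-done · I4 reads
t=15  I2 writes R3
t=16  I5 issues→MUL
t=22  I4 exec-done
t=23  I4 writes R5
t=24  I5 reads
t=28  I5 exec-done
t=29  I5 writes R3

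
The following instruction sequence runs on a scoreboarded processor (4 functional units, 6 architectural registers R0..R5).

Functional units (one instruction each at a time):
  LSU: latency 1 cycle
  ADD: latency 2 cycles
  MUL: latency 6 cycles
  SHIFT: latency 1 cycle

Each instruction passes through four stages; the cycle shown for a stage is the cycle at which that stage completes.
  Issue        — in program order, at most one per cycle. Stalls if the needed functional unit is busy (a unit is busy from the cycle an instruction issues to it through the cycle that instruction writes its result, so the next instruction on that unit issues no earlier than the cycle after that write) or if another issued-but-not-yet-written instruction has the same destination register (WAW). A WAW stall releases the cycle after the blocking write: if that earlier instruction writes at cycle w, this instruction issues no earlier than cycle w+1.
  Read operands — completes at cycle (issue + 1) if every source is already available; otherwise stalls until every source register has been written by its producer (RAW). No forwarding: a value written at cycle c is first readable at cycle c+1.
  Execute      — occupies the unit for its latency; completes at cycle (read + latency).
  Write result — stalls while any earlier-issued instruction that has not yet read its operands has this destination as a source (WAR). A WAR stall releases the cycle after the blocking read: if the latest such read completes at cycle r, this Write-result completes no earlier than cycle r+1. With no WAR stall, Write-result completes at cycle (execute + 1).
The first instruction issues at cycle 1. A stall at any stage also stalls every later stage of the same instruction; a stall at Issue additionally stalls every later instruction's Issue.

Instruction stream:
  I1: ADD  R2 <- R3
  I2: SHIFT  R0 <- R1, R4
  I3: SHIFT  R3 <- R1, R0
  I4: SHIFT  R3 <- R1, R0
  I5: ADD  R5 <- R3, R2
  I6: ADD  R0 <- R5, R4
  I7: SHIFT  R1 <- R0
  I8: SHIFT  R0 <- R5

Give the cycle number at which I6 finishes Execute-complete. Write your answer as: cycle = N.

[I1] 1/2/4/5
[I2] 2/3/4/5
[I3] 6/7/8/9  (struct: SHIFT busy until I2 writes@5)
[I4] 10/11/12/13  (struct: SHIFT busy until I3 writes@9)
[I5] 11/14/16/17  (RAW R3: wait I4 write@13)
[I6] 18/19/21/22  (struct: ADD busy until I5 writes@17)
[I7] 19/23/24/25  (RAW R0: wait I6 write@22)
[I8] 26/27/28/29  (struct: SHIFT busy until I7 writes@25)

cycle = 21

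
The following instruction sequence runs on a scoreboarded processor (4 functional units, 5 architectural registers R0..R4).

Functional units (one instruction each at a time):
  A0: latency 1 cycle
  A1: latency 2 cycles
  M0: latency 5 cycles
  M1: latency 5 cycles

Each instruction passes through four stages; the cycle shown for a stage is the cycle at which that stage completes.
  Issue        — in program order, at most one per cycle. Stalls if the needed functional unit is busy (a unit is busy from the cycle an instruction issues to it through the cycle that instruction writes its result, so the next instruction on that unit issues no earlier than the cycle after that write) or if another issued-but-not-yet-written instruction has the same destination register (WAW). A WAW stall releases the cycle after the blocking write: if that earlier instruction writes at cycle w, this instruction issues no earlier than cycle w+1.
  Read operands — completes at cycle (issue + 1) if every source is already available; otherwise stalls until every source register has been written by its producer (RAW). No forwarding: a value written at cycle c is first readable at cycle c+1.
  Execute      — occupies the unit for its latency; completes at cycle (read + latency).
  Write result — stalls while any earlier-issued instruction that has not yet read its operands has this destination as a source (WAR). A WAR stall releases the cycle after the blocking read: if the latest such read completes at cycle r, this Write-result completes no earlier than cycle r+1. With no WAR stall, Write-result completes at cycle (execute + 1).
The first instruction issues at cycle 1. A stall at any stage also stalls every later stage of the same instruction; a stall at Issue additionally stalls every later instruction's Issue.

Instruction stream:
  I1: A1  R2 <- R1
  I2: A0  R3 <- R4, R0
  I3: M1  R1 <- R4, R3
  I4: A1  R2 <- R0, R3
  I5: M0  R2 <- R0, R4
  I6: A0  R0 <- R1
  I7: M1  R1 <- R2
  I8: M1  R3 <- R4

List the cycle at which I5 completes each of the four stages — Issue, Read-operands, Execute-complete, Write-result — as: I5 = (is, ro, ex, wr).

I5 = (11, 12, 17, 18)

[I1] 1/2/4/5
[I2] 2/3/4/5
[I3] 3/6/11/12  (RAW R3: wait I2 write@5)
[I4] 6/7/9/10  (struct: A1 busy until I1 writes@5)
[I5] 11/12/17/18  (WAW R2: wait I4 write@10)
[I6] 12/13/14/15
[I7] 13/19/24/25  (RAW R2: wait I5 write@18)
[I8] 26/27/32/33  (struct: M1 busy until I7 writes@25)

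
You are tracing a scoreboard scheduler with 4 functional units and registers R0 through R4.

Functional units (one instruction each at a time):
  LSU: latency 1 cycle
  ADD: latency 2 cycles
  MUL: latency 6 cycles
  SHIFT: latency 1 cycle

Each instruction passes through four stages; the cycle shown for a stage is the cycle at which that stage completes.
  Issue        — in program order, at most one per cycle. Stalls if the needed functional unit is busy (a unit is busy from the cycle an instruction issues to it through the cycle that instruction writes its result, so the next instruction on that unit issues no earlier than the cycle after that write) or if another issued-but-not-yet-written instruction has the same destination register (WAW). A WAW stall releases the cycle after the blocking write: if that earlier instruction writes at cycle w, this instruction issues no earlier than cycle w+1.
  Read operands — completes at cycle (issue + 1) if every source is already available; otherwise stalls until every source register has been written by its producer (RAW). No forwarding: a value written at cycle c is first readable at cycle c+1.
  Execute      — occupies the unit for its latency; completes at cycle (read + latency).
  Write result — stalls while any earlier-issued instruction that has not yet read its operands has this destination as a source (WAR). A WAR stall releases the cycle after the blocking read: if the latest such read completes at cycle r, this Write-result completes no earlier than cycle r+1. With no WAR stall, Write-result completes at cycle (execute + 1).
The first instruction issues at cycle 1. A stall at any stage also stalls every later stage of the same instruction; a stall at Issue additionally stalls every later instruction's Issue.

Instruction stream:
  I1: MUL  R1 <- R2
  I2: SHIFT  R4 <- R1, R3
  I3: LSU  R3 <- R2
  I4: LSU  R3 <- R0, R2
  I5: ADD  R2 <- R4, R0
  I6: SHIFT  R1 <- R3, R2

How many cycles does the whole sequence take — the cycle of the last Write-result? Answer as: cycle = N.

cycle = 20

t=1  I1→MUL
t=2  I1 RO · I2→SHIFT
t=3  I3→LSU
t=4  I3 RO
t=5  I3 EX
t=8  I1 EX
t=9  I1 WR R1
t=10  I2 RO
t=11  I2 EX · I3 WR R3
t=12  I2 WR R4 · I4→LSU
t=13  I4 RO · I5→ADD
t=14  I4 EX · I5 RO · I6→SHIFT
t=15  I4 WR R3
t=16  I5 EX
t=17  I5 WR R2
t=18  I6 RO
t=19  I6 EX
t=20  I6 WR R1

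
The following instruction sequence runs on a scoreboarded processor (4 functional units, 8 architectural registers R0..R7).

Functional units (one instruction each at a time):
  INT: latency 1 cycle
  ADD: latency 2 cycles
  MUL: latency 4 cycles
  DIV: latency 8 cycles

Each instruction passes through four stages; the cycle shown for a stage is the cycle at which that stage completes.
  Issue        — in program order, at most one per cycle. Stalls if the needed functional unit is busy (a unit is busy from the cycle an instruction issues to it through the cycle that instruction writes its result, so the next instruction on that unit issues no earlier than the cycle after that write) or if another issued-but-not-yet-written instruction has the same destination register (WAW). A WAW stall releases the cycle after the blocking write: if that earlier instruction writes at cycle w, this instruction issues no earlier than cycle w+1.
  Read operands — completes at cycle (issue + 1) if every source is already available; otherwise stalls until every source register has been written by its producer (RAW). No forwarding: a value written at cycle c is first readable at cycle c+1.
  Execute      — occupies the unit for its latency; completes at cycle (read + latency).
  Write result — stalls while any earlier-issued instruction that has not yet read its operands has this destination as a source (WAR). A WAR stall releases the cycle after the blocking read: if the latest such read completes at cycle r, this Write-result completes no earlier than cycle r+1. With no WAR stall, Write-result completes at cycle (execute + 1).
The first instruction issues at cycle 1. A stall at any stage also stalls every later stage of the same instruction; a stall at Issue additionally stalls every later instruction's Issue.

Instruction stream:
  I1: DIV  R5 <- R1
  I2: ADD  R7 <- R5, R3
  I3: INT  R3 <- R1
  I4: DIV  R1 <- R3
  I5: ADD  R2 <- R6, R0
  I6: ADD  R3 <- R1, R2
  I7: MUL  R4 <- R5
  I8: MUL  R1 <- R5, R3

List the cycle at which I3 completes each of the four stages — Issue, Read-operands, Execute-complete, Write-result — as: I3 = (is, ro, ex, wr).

I3 = (3, 4, 5, 13)

c1: issue I1 (DIV)
c2: I1 read-ops; issue I2 (ADD)
c3: issue I3 (INT)
c4: I3 read-ops
c5: I3 finished on INT
c10: I1 finished on DIV
c11: I1→R5
c12: I2 read-ops; issue I4 (DIV)
c13: I3→R3
c14: I2 finished on ADD; I4 read-ops
c15: I2→R7
c16: issue I5 (ADD)
c17: I5 read-ops
c19: I5 finished on ADD
c20: I5→R2
c21: issue I6 (ADD)
c22: I4 finished on DIV; issue I7 (MUL)
c23: I4→R1; I7 read-ops
c24: I6 read-ops
c26: I6 finished on ADD
c27: I6→R3; I7 finished on MUL
c28: I7→R4
c29: issue I8 (MUL)
c30: I8 read-ops
c34: I8 finished on MUL
c35: I8→R1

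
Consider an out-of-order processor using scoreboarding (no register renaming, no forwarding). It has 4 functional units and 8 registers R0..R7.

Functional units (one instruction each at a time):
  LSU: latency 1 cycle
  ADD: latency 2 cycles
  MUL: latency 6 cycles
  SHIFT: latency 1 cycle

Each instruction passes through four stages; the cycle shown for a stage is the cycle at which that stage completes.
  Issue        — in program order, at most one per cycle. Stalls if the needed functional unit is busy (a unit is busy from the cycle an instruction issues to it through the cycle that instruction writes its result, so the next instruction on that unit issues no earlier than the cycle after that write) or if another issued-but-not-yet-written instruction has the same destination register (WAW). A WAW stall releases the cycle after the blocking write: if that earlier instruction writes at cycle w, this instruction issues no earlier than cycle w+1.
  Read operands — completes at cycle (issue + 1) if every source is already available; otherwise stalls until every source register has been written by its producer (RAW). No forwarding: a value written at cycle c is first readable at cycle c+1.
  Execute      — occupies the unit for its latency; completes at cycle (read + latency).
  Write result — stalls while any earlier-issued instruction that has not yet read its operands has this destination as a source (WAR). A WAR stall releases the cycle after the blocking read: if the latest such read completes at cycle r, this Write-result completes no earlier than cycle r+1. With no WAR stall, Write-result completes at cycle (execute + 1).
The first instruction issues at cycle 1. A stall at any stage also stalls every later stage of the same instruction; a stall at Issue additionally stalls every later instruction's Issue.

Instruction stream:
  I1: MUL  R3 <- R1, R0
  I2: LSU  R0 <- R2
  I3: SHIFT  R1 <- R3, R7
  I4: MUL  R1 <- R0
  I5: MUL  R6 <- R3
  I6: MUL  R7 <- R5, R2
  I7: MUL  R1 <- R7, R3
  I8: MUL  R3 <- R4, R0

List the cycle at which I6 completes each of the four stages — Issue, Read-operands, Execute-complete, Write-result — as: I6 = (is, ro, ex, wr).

cycle 1: issue I1 (MUL)
cycle 2: I1 read-ops | issue I2 (LSU)
cycle 3: I2 read-ops | issue I3 (SHIFT)
cycle 4: I2 finished on LSU
cycle 5: I2→R0
cycle 8: I1 finished on MUL
cycle 9: I1→R3
cycle 10: I3 read-ops
cycle 11: I3 finished on SHIFT
cycle 12: I3→R1
cycle 13: issue I4 (MUL)
cycle 14: I4 read-ops
cycle 20: I4 finished on MUL
cycle 21: I4→R1
cycle 22: issue I5 (MUL)
cycle 23: I5 read-ops
cycle 29: I5 finished on MUL
cycle 30: I5→R6
cycle 31: issue I6 (MUL)
cycle 32: I6 read-ops
cycle 38: I6 finished on MUL
cycle 39: I6→R7
cycle 40: issue I7 (MUL)
cycle 41: I7 read-ops
cycle 47: I7 finished on MUL
cycle 48: I7→R1
cycle 49: issue I8 (MUL)
cycle 50: I8 read-ops
cycle 56: I8 finished on MUL
cycle 57: I8→R3

I6 = (31, 32, 38, 39)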